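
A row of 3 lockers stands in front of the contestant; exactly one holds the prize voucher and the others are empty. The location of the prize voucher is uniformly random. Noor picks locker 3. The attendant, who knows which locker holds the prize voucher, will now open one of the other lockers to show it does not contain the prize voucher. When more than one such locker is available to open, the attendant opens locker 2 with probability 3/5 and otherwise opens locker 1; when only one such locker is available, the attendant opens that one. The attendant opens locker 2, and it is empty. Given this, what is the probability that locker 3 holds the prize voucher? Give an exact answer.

3/8

Consider each possible location of the prize voucher in turn.
If it is in locker 1 (prior 1/3): only locker 2 is available, probability 1; weight (1/3)·1 = 1/3.
If it is in locker 2 (prior 1/3): the attendant opened locker 2, so this case is ruled out; weight (1/3)·0 = 0.
If it is in locker 3 (prior 1/3): locker 2 is available, opened with probability 3/5; weight (1/3)·(3/5) = 1/5.
The weights sum to 8/15.
So P(the prize voucher in locker 3 | the attendant opened locker 2) = (1/5) / (8/15) = 3/8.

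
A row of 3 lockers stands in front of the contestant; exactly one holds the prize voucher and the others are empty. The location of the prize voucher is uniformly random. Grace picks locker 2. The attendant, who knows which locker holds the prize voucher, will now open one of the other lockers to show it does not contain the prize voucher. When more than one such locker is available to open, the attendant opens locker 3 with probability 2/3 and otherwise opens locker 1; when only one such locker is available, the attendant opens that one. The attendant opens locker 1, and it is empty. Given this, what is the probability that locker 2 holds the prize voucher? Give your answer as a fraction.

Consider each possible location of the prize voucher in turn.
If it is in locker 1 (prior 1/3): the attendant opened locker 1, so this case is ruled out; weight (1/3)·0 = 0.
If it is in locker 2 (prior 1/3): locker 3 is available but not opened, probability 1/3; weight (1/3)·(1/3) = 1/9.
If it is in locker 3 (prior 1/3): only locker 1 is available, probability 1; weight (1/3)·1 = 1/3.
The weights sum to 4/9.
So P(the prize voucher in locker 2 | the attendant opened locker 1) = (1/9) / (4/9) = 1/4.

1/4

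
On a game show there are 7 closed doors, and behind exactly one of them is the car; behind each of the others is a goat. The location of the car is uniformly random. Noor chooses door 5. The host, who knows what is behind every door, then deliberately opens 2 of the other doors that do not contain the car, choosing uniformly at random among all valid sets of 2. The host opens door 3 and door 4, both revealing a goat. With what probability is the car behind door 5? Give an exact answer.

1/7

Apply Bayes' rule, conditioning on where the car actually is.
If it is behind any of doors 1, 2, 6, and 7 (prior 1/7 each): the host has 10 equally likely choices, so probability 1/10; weight (1/7)·(1/10) = 1/70 each.
If it is behind either of doors 3 and 4 (prior 1/7 each): that door was opened and seen not to hold the prize — ruled out; weight (1/7)·0 = 0 each.
If it is behind door 5 (prior 1/7): the host has 15 equally likely choices, so probability 1/15; weight (1/7)·(1/15) = 1/105.
The weights sum to 1/15.
So P(the car behind door 5 | the host opened door 3 and door 4) = (1/105) / (1/15) = 1/7.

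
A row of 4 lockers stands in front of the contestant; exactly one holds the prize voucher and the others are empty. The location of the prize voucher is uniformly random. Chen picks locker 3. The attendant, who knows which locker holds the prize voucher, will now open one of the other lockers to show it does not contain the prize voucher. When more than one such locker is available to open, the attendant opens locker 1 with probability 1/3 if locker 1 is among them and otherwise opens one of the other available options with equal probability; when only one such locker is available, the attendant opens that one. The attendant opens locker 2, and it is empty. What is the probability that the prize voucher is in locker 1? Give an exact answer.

1/3

Condition on the true location of the prize voucher.
If it is in locker 1 (prior 1/4): locker 1 holds the prize so is unavailable; the attendant chooses uniformly among the 2 others, probability 1/2; weight (1/4)·(1/2) = 1/8.
If it is in locker 2 (prior 1/4): the attendant opened locker 2, so this case is ruled out; weight (1/4)·0 = 0.
If it is in locker 3 (prior 1/4): locker 1 is available but not opened; locker 2 gets probability (1 − 1/3)/2 = 1/3; weight (1/4)·(1/3) = 1/12.
If it is in locker 4 (prior 1/4): locker 1 is available but not opened, probability 2/3; weight (1/4)·(2/3) = 1/6.
The weights sum to 3/8.
So P(the prize voucher in locker 1 | the attendant opened locker 2) = (1/8) / (3/8) = 1/3.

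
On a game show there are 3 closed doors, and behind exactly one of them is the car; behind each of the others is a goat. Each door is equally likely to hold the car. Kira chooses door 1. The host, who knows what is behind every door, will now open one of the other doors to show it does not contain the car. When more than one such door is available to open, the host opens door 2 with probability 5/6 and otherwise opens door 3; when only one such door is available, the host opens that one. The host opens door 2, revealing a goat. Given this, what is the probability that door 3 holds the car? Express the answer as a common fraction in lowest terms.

6/11

Consider each possible location of the car in turn.
If it is behind door 1 (prior 1/3): door 2 is available, opened with probability 5/6; weight (1/3)·(5/6) = 5/18.
If it is behind door 2 (prior 1/3): the host opened door 2, so this case is ruled out; weight (1/3)·0 = 0.
If it is behind door 3 (prior 1/3): only door 2 is available, probability 1; weight (1/3)·1 = 1/3.
The weights sum to 11/18.
So P(the car behind door 3 | the host opened door 2) = (1/3) / (11/18) = 6/11.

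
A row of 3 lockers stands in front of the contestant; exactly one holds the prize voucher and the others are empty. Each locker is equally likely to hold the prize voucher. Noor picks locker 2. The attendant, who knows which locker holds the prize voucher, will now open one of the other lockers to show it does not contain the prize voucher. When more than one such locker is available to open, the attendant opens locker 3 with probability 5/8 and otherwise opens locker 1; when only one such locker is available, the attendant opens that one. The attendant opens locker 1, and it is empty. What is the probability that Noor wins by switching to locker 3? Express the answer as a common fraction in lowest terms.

8/11

Consider each possible location of the prize voucher in turn.
If it is in locker 1 (prior 1/3): the attendant opened locker 1, so this case is ruled out; weight (1/3)·0 = 0.
If it is in locker 2 (prior 1/3): locker 3 is available but not opened, probability 3/8; weight (1/3)·(3/8) = 1/8.
If it is in locker 3 (prior 1/3): only locker 1 is available, probability 1; weight (1/3)·1 = 1/3.
The weights sum to 11/24.
So P(the prize voucher in locker 3 | the attendant opened locker 1) = (1/3) / (11/24) = 8/11.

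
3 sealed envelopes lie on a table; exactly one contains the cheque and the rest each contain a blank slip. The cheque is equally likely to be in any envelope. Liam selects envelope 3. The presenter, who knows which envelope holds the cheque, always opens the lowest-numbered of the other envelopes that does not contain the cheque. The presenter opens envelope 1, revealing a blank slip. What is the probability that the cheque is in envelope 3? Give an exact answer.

1/2

Condition on the true location of the cheque.
If it is in envelope 1 (prior 1/3): the presenter opened envelope 1, so this case is ruled out; weight (1/3)·0 = 0.
If it is in either of envelopes 2 and 3 (prior 1/3 each): envelope 1 is the lowest-numbered option available, probability 1; weight (1/3)·1 = 1/3 each.
The weights sum to 2/3.
So P(the cheque in envelope 3 | the presenter opened envelope 1) = (1/3) / (2/3) = 1/2.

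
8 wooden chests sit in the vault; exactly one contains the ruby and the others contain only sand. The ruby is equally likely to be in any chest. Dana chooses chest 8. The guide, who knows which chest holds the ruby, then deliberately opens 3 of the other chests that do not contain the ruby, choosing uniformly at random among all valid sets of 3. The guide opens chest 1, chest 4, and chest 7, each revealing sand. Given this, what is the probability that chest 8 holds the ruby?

Consider each possible location of the ruby in turn.
If it is in any of chests 1, 4, and 7 (prior 1/8 each): that chest was opened and seen not to hold the prize — ruled out; weight (1/8)·0 = 0 each.
If it is in any of chests 2, 3, 5, and 6 (prior 1/8 each): the guide has 20 equally likely choices, so probability 1/20; weight (1/8)·(1/20) = 1/160 each.
If it is in chest 8 (prior 1/8): the guide has 35 equally likely choices, so probability 1/35; weight (1/8)·(1/35) = 1/280.
The weights sum to 1/35.
So P(the ruby in chest 8 | the guide opened chest 1, chest 4, and chest 7) = (1/280) / (1/35) = 1/8.

1/8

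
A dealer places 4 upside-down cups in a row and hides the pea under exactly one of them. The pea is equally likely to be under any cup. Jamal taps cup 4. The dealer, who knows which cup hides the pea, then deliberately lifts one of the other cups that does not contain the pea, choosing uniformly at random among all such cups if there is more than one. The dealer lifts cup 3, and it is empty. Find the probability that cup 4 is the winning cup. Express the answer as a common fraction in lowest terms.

Apply Bayes' rule, conditioning on where the pea actually is.
If it is under either of cups 1 and 2 (prior 1/4 each): the dealer has 2 equally likely choices, so probability 1/2; weight (1/4)·(1/2) = 1/8 each.
If it is under cup 3 (prior 1/4): the dealer opened cup 3, so this case is ruled out; weight (1/4)·0 = 0.
If it is under cup 4 (prior 1/4): the dealer has 3 equally likely choices, so probability 1/3; weight (1/4)·(1/3) = 1/12.
The weights sum to 1/3.
So P(the pea under cup 4 | the dealer opened cup 3) = (1/12) / (1/3) = 1/4.

1/4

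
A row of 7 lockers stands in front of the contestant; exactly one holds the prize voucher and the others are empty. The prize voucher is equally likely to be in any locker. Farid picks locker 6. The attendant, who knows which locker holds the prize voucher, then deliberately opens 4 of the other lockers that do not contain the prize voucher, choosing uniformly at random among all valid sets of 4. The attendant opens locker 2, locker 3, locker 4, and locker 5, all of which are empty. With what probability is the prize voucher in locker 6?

Condition on the true location of the prize voucher.
If it is in either of lockers 1 and 7 (prior 1/7 each): the attendant has 5 equally likely choices, so probability 1/5; weight (1/7)·(1/5) = 1/35 each.
If it is in any of lockers 2, 3, 4, and 5 (prior 1/7 each): that locker was opened and seen not to hold the prize — ruled out; weight (1/7)·0 = 0 each.
If it is in locker 6 (prior 1/7): the attendant has 15 equally likely choices, so probability 1/15; weight (1/7)·(1/15) = 1/105.
The weights sum to 1/15.
So P(the prize voucher in locker 6 | the attendant opened locker 2, locker 3, locker 4, and locker 5) = (1/105) / (1/15) = 1/7.

1/7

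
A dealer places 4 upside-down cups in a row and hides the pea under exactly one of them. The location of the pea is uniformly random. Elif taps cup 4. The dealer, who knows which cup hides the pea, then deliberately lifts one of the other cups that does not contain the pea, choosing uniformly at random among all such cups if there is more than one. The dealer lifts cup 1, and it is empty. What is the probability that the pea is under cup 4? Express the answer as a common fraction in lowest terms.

Consider each possible location of the pea in turn.
If it is under cup 1 (prior 1/4): the dealer opened cup 1, so this case is ruled out; weight (1/4)·0 = 0.
If it is under either of cups 2 and 3 (prior 1/4 each): the dealer has 2 equally likely choices, so probability 1/2; weight (1/4)·(1/2) = 1/8 each.
If it is under cup 4 (prior 1/4): the dealer has 3 equally likely choices, so probability 1/3; weight (1/4)·(1/3) = 1/12.
The weights sum to 1/3.
So P(the pea under cup 4 | the dealer opened cup 1) = (1/12) / (1/3) = 1/4.

1/4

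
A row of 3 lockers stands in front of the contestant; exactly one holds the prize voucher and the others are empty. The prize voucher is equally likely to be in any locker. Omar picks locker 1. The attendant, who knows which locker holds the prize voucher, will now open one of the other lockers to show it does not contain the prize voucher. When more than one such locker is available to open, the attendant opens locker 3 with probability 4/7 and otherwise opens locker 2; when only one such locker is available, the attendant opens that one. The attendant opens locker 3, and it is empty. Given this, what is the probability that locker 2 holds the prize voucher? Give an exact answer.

Consider each possible location of the prize voucher in turn.
If it is in locker 1 (prior 1/3): locker 3 is available, opened with probability 4/7; weight (1/3)·(4/7) = 4/21.
If it is in locker 2 (prior 1/3): only locker 3 is available, probability 1; weight (1/3)·1 = 1/3.
If it is in locker 3 (prior 1/3): the attendant opened locker 3, so this case is ruled out; weight (1/3)·0 = 0.
The weights sum to 11/21.
So P(the prize voucher in locker 2 | the attendant opened locker 3) = (1/3) / (11/21) = 7/11.

7/11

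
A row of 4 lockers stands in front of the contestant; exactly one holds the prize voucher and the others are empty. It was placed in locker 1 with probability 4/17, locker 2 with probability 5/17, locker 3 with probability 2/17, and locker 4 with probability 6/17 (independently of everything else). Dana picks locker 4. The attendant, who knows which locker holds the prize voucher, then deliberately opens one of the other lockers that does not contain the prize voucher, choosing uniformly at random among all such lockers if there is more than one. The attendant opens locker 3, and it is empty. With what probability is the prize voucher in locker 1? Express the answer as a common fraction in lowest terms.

Condition on the true location of the prize voucher.
If it is in locker 1 (prior 4/17): the attendant has 2 equally likely choices, so probability 1/2; weight (4/17)·(1/2) = 2/17.
If it is in locker 2 (prior 5/17): the attendant has 2 equally likely choices, so probability 1/2; weight (5/17)·(1/2) = 5/34.
If it is in locker 3 (prior 2/17): the attendant opened locker 3, so this case is ruled out; weight (2/17)·0 = 0.
If it is in locker 4 (prior 6/17): the attendant has 3 equally likely choices, so probability 1/3; weight (6/17)·(1/3) = 2/17.
The weights sum to 13/34.
So P(the prize voucher in locker 1 | the attendant opened locker 3) = (2/17) / (13/34) = 4/13.

4/13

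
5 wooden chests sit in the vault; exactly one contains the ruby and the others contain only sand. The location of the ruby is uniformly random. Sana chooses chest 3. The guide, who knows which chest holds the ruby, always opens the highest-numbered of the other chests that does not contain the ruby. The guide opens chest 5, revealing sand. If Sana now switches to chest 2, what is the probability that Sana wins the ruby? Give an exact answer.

Apply Bayes' rule, conditioning on where the ruby actually is.
If it is in any of chests 1, 2, 3, and 4 (prior 1/5 each): chest 5 is the highest-numbered option available, probability 1; weight (1/5)·1 = 1/5 each.
If it is in chest 5 (prior 1/5): the guide opened chest 5, so this case is ruled out; weight (1/5)·0 = 0.
The weights sum to 4/5.
So P(the ruby in chest 2 | the guide opened chest 5) = (1/5) / (4/5) = 1/4.

1/4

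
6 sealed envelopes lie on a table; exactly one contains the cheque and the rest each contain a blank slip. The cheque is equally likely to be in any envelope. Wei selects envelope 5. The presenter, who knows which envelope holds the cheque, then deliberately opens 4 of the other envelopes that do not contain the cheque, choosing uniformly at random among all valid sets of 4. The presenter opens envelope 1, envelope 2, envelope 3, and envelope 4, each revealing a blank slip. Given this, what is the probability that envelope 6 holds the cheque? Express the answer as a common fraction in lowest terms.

Consider each possible location of the cheque in turn.
If it is in any of envelopes 1, 2, 3, and 4 (prior 1/6 each): that envelope was opened and seen not to hold the prize — ruled out; weight (1/6)·0 = 0 each.
If it is in envelope 5 (prior 1/6): the presenter has 5 equally likely choices, so probability 1/5; weight (1/6)·(1/5) = 1/30.
If it is in envelope 6 (prior 1/6): the presenter has no choice, probability 1; weight (1/6)·1 = 1/6.
The weights sum to 1/5.
So P(the cheque in envelope 6 | the presenter opened envelope 1, envelope 2, envelope 3, and envelope 4) = (1/6) / (1/5) = 5/6.

5/6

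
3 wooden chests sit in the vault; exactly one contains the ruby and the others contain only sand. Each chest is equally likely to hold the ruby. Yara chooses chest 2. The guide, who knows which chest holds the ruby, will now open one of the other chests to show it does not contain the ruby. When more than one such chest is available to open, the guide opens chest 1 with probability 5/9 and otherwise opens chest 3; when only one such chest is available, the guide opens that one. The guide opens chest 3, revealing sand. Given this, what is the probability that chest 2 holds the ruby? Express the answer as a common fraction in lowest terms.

Condition on the true location of the ruby.
If it is in chest 1 (prior 1/3): only chest 3 is available, probability 1; weight (1/3)·1 = 1/3.
If it is in chest 2 (prior 1/3): chest 1 is available but not opened, probability 4/9; weight (1/3)·(4/9) = 4/27.
If it is in chest 3 (prior 1/3): the guide opened chest 3, so this case is ruled out; weight (1/3)·0 = 0.
The weights sum to 13/27.
So P(the ruby in chest 2 | the guide opened chest 3) = (4/27) / (13/27) = 4/13.

4/13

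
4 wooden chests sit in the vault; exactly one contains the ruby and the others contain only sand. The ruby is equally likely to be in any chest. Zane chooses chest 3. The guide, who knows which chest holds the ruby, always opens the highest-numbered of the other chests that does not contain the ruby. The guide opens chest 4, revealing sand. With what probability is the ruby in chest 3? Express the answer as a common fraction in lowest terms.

1/3

Consider each possible location of the ruby in turn.
If it is in any of chests 1, 2, and 3 (prior 1/4 each): chest 4 is the highest-numbered option available, probability 1; weight (1/4)·1 = 1/4 each.
If it is in chest 4 (prior 1/4): the guide opened chest 4, so this case is ruled out; weight (1/4)·0 = 0.
The weights sum to 3/4.
So P(the ruby in chest 3 | the guide opened chest 4) = (1/4) / (3/4) = 1/3.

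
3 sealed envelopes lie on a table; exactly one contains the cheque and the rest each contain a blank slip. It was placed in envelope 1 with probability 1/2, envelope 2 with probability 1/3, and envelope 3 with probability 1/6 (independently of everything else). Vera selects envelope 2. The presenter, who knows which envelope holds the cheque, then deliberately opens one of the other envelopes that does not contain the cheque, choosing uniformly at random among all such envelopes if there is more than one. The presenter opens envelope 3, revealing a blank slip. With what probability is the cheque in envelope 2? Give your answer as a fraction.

1/4

Apply Bayes' rule, conditioning on where the cheque actually is.
If it is in envelope 1 (prior 1/2): the presenter has no choice, probability 1; weight (1/2)·1 = 1/2.
If it is in envelope 2 (prior 1/3): the presenter has 2 equally likely choices, so probability 1/2; weight (1/3)·(1/2) = 1/6.
If it is in envelope 3 (prior 1/6): the presenter opened envelope 3, so this case is ruled out; weight (1/6)·0 = 0.
The weights sum to 2/3.
So P(the cheque in envelope 2 | the presenter opened envelope 3) = (1/6) / (2/3) = 1/4.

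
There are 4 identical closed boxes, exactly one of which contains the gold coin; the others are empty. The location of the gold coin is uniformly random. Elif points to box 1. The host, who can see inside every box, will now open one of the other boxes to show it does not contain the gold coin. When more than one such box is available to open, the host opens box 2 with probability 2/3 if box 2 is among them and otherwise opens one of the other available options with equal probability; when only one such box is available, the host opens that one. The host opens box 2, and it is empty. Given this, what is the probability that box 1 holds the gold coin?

1/3

Consider each possible location of the gold coin in turn.
If it is in any of boxes 1, 3, and 4 (prior 1/4 each): box 2 is available, opened with probability 2/3; weight (1/4)·(2/3) = 1/6 each.
If it is in box 2 (prior 1/4): the host opened box 2, so this case is ruled out; weight (1/4)·0 = 0.
The weights sum to 1/2.
So P(the gold coin in box 1 | the host opened box 2) = (1/6) / (1/2) = 1/3.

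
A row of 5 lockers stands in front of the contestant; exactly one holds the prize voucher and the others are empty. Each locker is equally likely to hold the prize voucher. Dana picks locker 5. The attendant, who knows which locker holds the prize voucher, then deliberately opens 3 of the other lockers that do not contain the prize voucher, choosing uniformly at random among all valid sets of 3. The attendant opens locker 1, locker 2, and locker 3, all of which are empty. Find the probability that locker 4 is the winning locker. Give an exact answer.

Consider each possible location of the prize voucher in turn.
If it is in any of lockers 1, 2, and 3 (prior 1/5 each): that locker was opened and seen not to hold the prize — ruled out; weight (1/5)·0 = 0 each.
If it is in locker 4 (prior 1/5): the attendant has no choice, probability 1; weight (1/5)·1 = 1/5.
If it is in locker 5 (prior 1/5): the attendant has 4 equally likely choices, so probability 1/4; weight (1/5)·(1/4) = 1/20.
The weights sum to 1/4.
So P(the prize voucher in locker 4 | the attendant opened locker 1, locker 2, and locker 3) = (1/5) / (1/4) = 4/5.

4/5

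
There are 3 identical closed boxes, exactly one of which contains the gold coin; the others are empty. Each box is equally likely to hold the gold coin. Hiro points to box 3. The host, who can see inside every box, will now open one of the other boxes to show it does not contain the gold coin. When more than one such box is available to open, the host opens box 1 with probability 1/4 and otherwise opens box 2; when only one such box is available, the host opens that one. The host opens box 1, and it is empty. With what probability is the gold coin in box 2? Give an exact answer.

4/5

Condition on the true location of the gold coin.
If it is in box 1 (prior 1/3): the host opened box 1, so this case is ruled out; weight (1/3)·0 = 0.
If it is in box 2 (prior 1/3): only box 1 is available, probability 1; weight (1/3)·1 = 1/3.
If it is in box 3 (prior 1/3): box 1 is available, opened with probability 1/4; weight (1/3)·(1/4) = 1/12.
The weights sum to 5/12.
So P(the gold coin in box 2 | the host opened box 1) = (1/3) / (5/12) = 4/5.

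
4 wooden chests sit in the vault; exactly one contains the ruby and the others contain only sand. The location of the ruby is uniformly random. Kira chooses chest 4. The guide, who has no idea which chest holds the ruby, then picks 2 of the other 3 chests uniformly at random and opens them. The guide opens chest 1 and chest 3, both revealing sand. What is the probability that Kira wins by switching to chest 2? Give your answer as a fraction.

1/2

Apply Bayes' rule, conditioning on where the ruby actually is.
If it is in either of chests 1 and 3 (prior 1/4 each): that chest was opened and seen not to hold the prize — ruled out; weight (1/4)·0 = 0 each.
If it is in either of chests 2 and 4 (prior 1/4 each): the guide picks exactly this set with probability 1/3 regardless, and none is the prize; weight (1/4)·(1/3) = 1/12 each.
The weights sum to 1/6.
So P(the ruby in chest 2 | the guide opened chest 1 and chest 3) = (1/12) / (1/6) = 1/2.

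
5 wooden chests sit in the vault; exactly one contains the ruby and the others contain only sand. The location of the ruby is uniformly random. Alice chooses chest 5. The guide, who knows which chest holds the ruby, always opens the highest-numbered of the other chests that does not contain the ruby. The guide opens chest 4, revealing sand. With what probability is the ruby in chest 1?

1/4

Consider each possible location of the ruby in turn.
If it is in any of chests 1, 2, 3, and 5 (prior 1/5 each): chest 4 is the highest-numbered option available, probability 1; weight (1/5)·1 = 1/5 each.
If it is in chest 4 (prior 1/5): the guide opened chest 4, so this case is ruled out; weight (1/5)·0 = 0.
The weights sum to 4/5.
So P(the ruby in chest 1 | the guide opened chest 4) = (1/5) / (4/5) = 1/4.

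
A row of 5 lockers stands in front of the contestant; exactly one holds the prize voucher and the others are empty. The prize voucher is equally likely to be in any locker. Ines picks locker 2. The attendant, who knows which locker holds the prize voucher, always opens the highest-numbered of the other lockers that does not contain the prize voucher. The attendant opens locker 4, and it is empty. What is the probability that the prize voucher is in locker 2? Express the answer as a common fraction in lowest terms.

0

Condition on the true location of the prize voucher.
If it is in any of lockers 1, 2, and 3 (prior 1/5 each): the attendant would have opened locker 5 instead, probability 0; weight (1/5)·0 = 0 each.
If it is in locker 4 (prior 1/5): the attendant opened locker 4, so this case is ruled out; weight (1/5)·0 = 0.
If it is in locker 5 (prior 1/5): locker 4 is the highest-numbered option available, probability 1; weight (1/5)·1 = 1/5.
The weights sum to 1/5.
So P(the prize voucher in locker 2 | the attendant opened locker 4) = 0 / (1/5) = 0.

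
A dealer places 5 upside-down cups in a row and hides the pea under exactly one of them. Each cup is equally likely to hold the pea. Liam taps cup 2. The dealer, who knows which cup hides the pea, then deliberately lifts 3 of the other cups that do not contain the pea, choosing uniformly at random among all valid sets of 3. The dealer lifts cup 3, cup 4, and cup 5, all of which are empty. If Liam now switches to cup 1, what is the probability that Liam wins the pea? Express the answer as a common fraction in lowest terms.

Apply Bayes' rule, conditioning on where the pea actually is.
If it is under cup 1 (prior 1/5): the dealer has no choice, probability 1; weight (1/5)·1 = 1/5.
If it is under cup 2 (prior 1/5): the dealer has 4 equally likely choices, so probability 1/4; weight (1/5)·(1/4) = 1/20.
If it is under any of cups 3, 4, and 5 (prior 1/5 each): that cup was opened and seen not to hold the prize — ruled out; weight (1/5)·0 = 0 each.
The weights sum to 1/4.
So P(the pea under cup 1 | the dealer opened cup 3, cup 4, and cup 5) = (1/5) / (1/4) = 4/5.

4/5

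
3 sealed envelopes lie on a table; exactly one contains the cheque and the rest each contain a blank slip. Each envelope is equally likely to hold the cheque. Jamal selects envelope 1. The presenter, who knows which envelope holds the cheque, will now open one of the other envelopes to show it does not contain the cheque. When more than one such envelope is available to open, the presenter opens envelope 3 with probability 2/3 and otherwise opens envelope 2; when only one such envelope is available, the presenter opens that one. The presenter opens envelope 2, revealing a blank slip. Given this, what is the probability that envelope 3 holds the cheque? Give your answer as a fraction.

Condition on the true location of the cheque.
If it is in envelope 1 (prior 1/3): envelope 3 is available but not opened, probability 1/3; weight (1/3)·(1/3) = 1/9.
If it is in envelope 2 (prior 1/3): the presenter opened envelope 2, so this case is ruled out; weight (1/3)·0 = 0.
If it is in envelope 3 (prior 1/3): only envelope 2 is available, probability 1; weight (1/3)·1 = 1/3.
The weights sum to 4/9.
So P(the cheque in envelope 3 | the presenter opened envelope 2) = (1/3) / (4/9) = 3/4.

3/4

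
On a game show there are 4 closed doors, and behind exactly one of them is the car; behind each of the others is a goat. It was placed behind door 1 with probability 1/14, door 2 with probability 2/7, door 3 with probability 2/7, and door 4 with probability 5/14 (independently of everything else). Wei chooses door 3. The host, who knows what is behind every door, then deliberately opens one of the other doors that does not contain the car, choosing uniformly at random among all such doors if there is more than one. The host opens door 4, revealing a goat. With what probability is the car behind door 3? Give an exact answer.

Apply Bayes' rule, conditioning on where the car actually is.
If it is behind door 1 (prior 1/14): the host has 2 equally likely choices, so probability 1/2; weight (1/14)·(1/2) = 1/28.
If it is behind door 2 (prior 2/7): the host has 2 equally likely choices, so probability 1/2; weight (2/7)·(1/2) = 1/7.
If it is behind door 3 (prior 2/7): the host has 3 equally likely choices, so probability 1/3; weight (2/7)·(1/3) = 2/21.
If it is behind door 4 (prior 5/14): the host opened door 4, so this case is ruled out; weight (5/14)·0 = 0.
The weights sum to 23/84.
So P(the car behind door 3 | the host opened door 4) = (2/21) / (23/84) = 8/23.

8/23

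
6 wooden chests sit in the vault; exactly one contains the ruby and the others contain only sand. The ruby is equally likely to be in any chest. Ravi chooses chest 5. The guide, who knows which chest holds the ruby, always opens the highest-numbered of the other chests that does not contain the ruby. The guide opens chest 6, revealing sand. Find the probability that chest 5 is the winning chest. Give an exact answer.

1/5

Consider each possible location of the ruby in turn.
If it is in any of chests 1, 2, 3, 4, and 5 (prior 1/6 each): chest 6 is the highest-numbered option available, probability 1; weight (1/6)·1 = 1/6 each.
If it is in chest 6 (prior 1/6): the guide opened chest 6, so this case is ruled out; weight (1/6)·0 = 0.
The weights sum to 5/6.
So P(the ruby in chest 5 | the guide opened chest 6) = (1/6) / (5/6) = 1/5.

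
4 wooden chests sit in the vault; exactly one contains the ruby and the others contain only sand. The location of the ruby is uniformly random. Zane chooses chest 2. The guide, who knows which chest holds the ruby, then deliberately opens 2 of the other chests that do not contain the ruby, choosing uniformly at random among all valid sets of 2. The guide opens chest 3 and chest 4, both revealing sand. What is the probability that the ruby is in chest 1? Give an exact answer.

3/4

Consider each possible location of the ruby in turn.
If it is in chest 1 (prior 1/4): the guide has no choice, probability 1; weight (1/4)·1 = 1/4.
If it is in chest 2 (prior 1/4): the guide has 3 equally likely choices, so probability 1/3; weight (1/4)·(1/3) = 1/12.
If it is in either of chests 3 and 4 (prior 1/4 each): that chest was opened and seen not to hold the prize — ruled out; weight (1/4)·0 = 0 each.
The weights sum to 1/3.
So P(the ruby in chest 1 | the guide opened chest 3 and chest 4) = (1/4) / (1/3) = 3/4.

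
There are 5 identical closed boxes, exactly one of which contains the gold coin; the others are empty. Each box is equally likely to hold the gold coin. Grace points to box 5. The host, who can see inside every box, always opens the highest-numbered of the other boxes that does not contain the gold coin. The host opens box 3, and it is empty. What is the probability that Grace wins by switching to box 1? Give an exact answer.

0

Condition on the true location of the gold coin.
If it is in any of boxes 1, 2, and 5 (prior 1/5 each): the host would have opened box 4 instead, probability 0; weight (1/5)·0 = 0 each.
If it is in box 3 (prior 1/5): the host opened box 3, so this case is ruled out; weight (1/5)·0 = 0.
If it is in box 4 (prior 1/5): box 3 is the highest-numbered option available, probability 1; weight (1/5)·1 = 1/5.
The weights sum to 1/5.
So P(the gold coin in box 1 | the host opened box 3) = 0 / (1/5) = 0.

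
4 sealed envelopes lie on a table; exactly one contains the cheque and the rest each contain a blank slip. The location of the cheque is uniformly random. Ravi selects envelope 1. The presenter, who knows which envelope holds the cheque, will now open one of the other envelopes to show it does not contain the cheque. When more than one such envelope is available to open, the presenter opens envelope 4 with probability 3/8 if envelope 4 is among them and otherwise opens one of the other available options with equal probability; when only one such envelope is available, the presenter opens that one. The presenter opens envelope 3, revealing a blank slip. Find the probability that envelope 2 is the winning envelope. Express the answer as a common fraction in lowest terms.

10/23

Apply Bayes' rule, conditioning on where the cheque actually is.
If it is in envelope 1 (prior 1/4): envelope 4 is available but not opened; envelope 3 gets probability (1 − 3/8)/2 = 5/16; weight (1/4)·(5/16) = 5/64.
If it is in envelope 2 (prior 1/4): envelope 4 is available but not opened, probability 5/8; weight (1/4)·(5/8) = 5/32.
If it is in envelope 3 (prior 1/4): the presenter opened envelope 3, so this case is ruled out; weight (1/4)·0 = 0.
If it is in envelope 4 (prior 1/4): envelope 4 holds the prize so is unavailable; the presenter chooses uniformly among the 2 others, probability 1/2; weight (1/4)·(1/2) = 1/8.
The weights sum to 23/64.
So P(the cheque in envelope 2 | the presenter opened envelope 3) = (5/32) / (23/64) = 10/23.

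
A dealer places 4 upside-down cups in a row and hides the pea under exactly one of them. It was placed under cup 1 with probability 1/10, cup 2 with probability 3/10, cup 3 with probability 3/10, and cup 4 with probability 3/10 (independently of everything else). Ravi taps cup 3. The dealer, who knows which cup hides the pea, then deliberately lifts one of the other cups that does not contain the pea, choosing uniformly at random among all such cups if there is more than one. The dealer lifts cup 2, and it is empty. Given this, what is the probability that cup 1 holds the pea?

1/6

Condition on the true location of the pea.
If it is under cup 1 (prior 1/10): the dealer has 2 equally likely choices, so probability 1/2; weight (1/10)·(1/2) = 1/20.
If it is under cup 2 (prior 3/10): the dealer opened cup 2, so this case is ruled out; weight (3/10)·0 = 0.
If it is under cup 3 (prior 3/10): the dealer has 3 equally likely choices, so probability 1/3; weight (3/10)·(1/3) = 1/10.
If it is under cup 4 (prior 3/10): the dealer has 2 equally likely choices, so probability 1/2; weight (3/10)·(1/2) = 3/20.
The weights sum to 3/10.
So P(the pea under cup 1 | the dealer opened cup 2) = (1/20) / (3/10) = 1/6.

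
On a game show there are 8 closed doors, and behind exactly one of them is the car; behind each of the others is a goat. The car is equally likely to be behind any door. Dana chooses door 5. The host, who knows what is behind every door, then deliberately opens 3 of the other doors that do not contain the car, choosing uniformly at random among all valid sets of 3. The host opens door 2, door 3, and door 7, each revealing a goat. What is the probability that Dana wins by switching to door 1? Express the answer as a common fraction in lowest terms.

Apply Bayes' rule, conditioning on where the car actually is.
If it is behind any of doors 1, 4, 6, and 8 (prior 1/8 each): the host has 20 equally likely choices, so probability 1/20; weight (1/8)·(1/20) = 1/160 each.
If it is behind any of doors 2, 3, and 7 (prior 1/8 each): that door was opened and seen not to hold the prize — ruled out; weight (1/8)·0 = 0 each.
If it is behind door 5 (prior 1/8): the host has 35 equally likely choices, so probability 1/35; weight (1/8)·(1/35) = 1/280.
The weights sum to 1/35.
So P(the car behind door 1 | the host opened door 2, door 3, and door 7) = (1/160) / (1/35) = 7/32.

7/32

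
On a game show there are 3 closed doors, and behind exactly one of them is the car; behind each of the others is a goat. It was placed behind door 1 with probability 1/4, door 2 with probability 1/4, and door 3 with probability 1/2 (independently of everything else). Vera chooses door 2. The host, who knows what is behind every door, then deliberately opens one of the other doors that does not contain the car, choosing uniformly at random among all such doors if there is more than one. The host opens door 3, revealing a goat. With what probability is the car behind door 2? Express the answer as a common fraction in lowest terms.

Consider each possible location of the car in turn.
If it is behind door 1 (prior 1/4): the host has no choice, probability 1; weight (1/4)·1 = 1/4.
If it is behind door 2 (prior 1/4): the host has 2 equally likely choices, so probability 1/2; weight (1/4)·(1/2) = 1/8.
If it is behind door 3 (prior 1/2): the host opened door 3, so this case is ruled out; weight (1/2)·0 = 0.
The weights sum to 3/8.
So P(the car behind door 2 | the host opened door 3) = (1/8) / (3/8) = 1/3.

1/3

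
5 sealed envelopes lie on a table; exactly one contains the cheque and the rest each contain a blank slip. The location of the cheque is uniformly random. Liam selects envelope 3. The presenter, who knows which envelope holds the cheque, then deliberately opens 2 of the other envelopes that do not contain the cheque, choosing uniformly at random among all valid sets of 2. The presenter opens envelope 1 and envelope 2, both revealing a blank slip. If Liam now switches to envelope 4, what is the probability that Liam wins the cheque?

Apply Bayes' rule, conditioning on where the cheque actually is.
If it is in either of envelopes 1 and 2 (prior 1/5 each): that envelope was opened and seen not to hold the prize — ruled out; weight (1/5)·0 = 0 each.
If it is in envelope 3 (prior 1/5): the presenter has 6 equally likely choices, so probability 1/6; weight (1/5)·(1/6) = 1/30.
If it is in either of envelopes 4 and 5 (prior 1/5 each): the presenter has 3 equally likely choices, so probability 1/3; weight (1/5)·(1/3) = 1/15 each.
The weights sum to 1/6.
So P(the cheque in envelope 4 | the presenter opened envelope 1 and envelope 2) = (1/15) / (1/6) = 2/5.

2/5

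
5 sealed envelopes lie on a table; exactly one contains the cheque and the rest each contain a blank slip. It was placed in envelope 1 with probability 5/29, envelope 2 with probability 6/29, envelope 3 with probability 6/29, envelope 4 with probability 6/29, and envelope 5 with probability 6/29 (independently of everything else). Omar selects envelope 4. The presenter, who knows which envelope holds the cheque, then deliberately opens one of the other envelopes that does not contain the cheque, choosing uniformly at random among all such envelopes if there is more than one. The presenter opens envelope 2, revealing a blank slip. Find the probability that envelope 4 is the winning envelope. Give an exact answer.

9/43

Consider each possible location of the cheque in turn.
If it is in envelope 1 (prior 5/29): the presenter has 3 equally likely choices, so probability 1/3; weight (5/29)·(1/3) = 5/87.
If it is in envelope 2 (prior 6/29): the presenter opened envelope 2, so this case is ruled out; weight (6/29)·0 = 0.
If it is in either of envelopes 3 and 5 (prior 6/29 each): the presenter has 3 equally likely choices, so probability 1/3; weight (6/29)·(1/3) = 2/29 each.
If it is in envelope 4 (prior 6/29): the presenter has 4 equally likely choices, so probability 1/4; weight (6/29)·(1/4) = 3/58.
The weights sum to 43/174.
So P(the cheque in envelope 4 | the presenter opened envelope 2) = (3/58) / (43/174) = 9/43.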